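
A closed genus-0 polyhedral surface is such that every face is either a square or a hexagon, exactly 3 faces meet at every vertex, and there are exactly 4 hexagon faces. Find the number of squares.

Let x be the number of squares; then F = 4 + x.
Edge–face incidences: 2E = 6·4 + 4·x = 24 + 4x.
Every vertex has degree 3, so 3V = 2E.
Euler: V − E + F = 2 ⇒ (2E)/3 − E + (4 + x) = 2.
Multiply by 6: 2·(2E) − 3·(2E) + 6·(4 + x) = 12, i.e. 24 + 6x − (24 + 4x) = 12.
Collecting terms: 2x = 12, so x = 6.
Then 2E = 24 + 4·6 = 48, so E = 24, V = 2E/3 = 16, F = 4 + 6 = 10.

6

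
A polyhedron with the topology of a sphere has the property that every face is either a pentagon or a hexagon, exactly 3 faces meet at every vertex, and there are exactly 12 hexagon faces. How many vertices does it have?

44

Let x be the number of pentagons; then F = 12 + x.
Edge–face incidences: 2E = 6·12 + 5·x = 72 + 5x.
Every vertex has degree 3, so 3V = 2E.
Euler: V − E + F = 2 ⇒ (2E)/3 − E + (12 + x) = 2.
Multiply by 6: 2·(2E) − 3·(2E) + 6·(12 + x) = 12, i.e. 72 + 6x − (72 + 5x) = 12.
Collecting terms: x = 12.
Then 2E = 72 + 5·12 = 132, so E = 66, V = 2E/3 = 44, F = 12 + 12 = 24.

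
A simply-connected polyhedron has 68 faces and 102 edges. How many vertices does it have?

36

Here V − E + F = 2.
V = 2 + E − F = 2 + 102 − 68 = 36.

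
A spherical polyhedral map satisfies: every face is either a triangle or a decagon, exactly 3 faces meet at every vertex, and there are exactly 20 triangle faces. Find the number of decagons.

12

Let x be the number of decagons; then F = 20 + x.
Edge–face incidences: 2E = 3·20 + 10·x = 60 + 10x.
Every vertex has degree 3, so 3V = 2E.
Euler: V − E + F = 2 ⇒ (2E)/3 − E + (20 + x) = 2.
Multiply by 6: 2·(2E) − 3·(2E) + 6·(20 + x) = 12, i.e. 120 + 6x − (60 + 10x) = 12.
Collecting terms: −4x + 60 = 12, so −4x = −48, so x = 12.
Then 2E = 60 + 10·12 = 180, so E = 90, V = 2E/3 = 60, F = 20 + 12 = 32.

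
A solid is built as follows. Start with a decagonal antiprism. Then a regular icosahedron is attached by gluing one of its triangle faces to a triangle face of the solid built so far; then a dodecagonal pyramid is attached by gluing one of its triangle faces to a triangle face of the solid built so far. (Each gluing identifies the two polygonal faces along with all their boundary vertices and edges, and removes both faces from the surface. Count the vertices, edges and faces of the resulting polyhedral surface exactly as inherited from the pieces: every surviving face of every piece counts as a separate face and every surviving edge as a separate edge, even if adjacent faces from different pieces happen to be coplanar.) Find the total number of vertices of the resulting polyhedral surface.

39

A decagonal antiprism: V=20, E=40, F=22.
Attach a regular icosahedron (V=12, E=30, F=20) along a 3-gon: merge 3 vertices and 3 edges, delete both glued faces → V=29, E=67, F=40.
Attach a dodecagonal pyramid (V=13, E=24, F=13) along a 3-gon: merge 3 vertices and 3 edges, delete both glued faces → V=39, E=88, F=51.
Check: V − E + F = 39 − 88 + 51 = 2.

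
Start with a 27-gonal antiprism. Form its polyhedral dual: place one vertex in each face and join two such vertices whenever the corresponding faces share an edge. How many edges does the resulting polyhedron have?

108

The base solid has V = 54, E = 108, F = 56.
The dual swaps V and F and preserves E: V′ = F = 56, E′ = E = 108, F′ = V = 54.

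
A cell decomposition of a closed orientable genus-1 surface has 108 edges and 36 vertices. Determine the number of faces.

For a closed orientable surface of genus 1, χ = 2 − 2·1 = 0.
F = 0 − V + E = 0 − 36 + 108 = 72.

72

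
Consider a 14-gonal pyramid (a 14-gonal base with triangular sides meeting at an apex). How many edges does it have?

28

A pyramid on an n-gon base has one n-gon and n triangles: V = 14 + 1 = 15, E = 2·14 = 28, F = 14 + 1 = 15.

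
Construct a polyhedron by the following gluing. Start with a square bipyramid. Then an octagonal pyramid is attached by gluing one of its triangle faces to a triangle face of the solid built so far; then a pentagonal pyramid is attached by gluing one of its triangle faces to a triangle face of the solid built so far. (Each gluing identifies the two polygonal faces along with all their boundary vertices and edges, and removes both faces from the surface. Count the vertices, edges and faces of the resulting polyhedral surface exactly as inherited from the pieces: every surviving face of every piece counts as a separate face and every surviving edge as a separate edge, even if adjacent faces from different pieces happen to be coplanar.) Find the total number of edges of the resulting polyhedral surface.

A square bipyramid: V=6, E=12, F=8.
Attach an octagonal pyramid (V=9, E=16, F=9) along a 3-gon: merge 3 vertices and 3 edges, delete both glued faces → V=12, E=25, F=15.
Attach a pentagonal pyramid (V=6, E=10, F=6) along a 3-gon: merge 3 vertices and 3 edges, delete both glued faces → V=15, E=32, F=19.
Check: V − E + F = 15 − 32 + 19 = 2.

32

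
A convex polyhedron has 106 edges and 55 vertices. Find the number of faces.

53

Here V − E + F = 2.
F = 2 − V + E = 2 − 55 + 106 = 53.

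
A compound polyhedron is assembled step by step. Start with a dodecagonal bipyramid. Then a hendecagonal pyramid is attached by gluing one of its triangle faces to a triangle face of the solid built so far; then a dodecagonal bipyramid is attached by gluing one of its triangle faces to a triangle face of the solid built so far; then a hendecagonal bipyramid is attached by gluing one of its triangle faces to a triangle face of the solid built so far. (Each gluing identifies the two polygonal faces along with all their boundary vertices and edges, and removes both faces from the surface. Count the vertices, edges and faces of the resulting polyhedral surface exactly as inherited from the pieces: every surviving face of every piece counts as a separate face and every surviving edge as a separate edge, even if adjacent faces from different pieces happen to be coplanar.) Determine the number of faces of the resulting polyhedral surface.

A dodecagonal bipyramid: V=14, E=36, F=24.
Attach a hendecagonal pyramid (V=12, E=22, F=12) along a 3-gon: merge 3 vertices and 3 edges, delete both glued faces → V=23, E=55, F=34.
Attach a dodecagonal bipyramid (V=14, E=36, F=24) along a 3-gon: merge 3 vertices and 3 edges, delete both glued faces → V=34, E=88, F=56.
Attach a hendecagonal bipyramid (V=13, E=33, F=22) along a 3-gon: merge 3 vertices and 3 edges, delete both glued faces → V=44, E=118, F=76.
Check: V − E + F = 44 − 118 + 76 = 2.

76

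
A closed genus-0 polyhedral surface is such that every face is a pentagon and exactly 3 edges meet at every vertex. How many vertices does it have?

20

Each face has 5 edges and each edge borders two faces, so 2E = 5F.
Each vertex has degree 3, so 3V = 2E and hence V = 5F/3.
Euler: V − E + F = 2 ⇒ (5F/3) − (5F/2) + F = 2.
Multiply by 6: (10 − 15 + 6)F = 12, i.e. 1F = 12.
So F = 12, E = 5·12/2 = 30, V = 5·12/3 = 20.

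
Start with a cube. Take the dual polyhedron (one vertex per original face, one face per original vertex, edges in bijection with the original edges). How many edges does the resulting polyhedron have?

The base solid has V = 8, E = 12, F = 6.
The dual swaps V and F and preserves E: V′ = F = 6, E′ = E = 12, F′ = V = 8.

12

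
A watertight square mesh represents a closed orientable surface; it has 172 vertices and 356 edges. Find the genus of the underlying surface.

Every face is a square and each edge borders two faces, so 4F = 2·356, giving F = 178.
χ = V − E + F = 172 − 356 + 178 = -6.
For a closed orientable surface χ = 2 − 2g, so g = (2 − (-6))/2 = 4.

4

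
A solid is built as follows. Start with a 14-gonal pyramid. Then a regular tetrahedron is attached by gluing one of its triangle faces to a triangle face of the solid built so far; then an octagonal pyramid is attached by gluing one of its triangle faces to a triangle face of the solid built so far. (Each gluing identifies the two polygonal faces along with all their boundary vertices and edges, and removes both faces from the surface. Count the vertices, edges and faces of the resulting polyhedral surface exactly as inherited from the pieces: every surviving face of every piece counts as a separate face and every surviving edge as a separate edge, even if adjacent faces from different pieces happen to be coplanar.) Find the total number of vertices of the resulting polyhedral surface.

A 14-gonal pyramid: V=15, E=28, F=15.
Attach a regular tetrahedron (V=4, E=6, F=4) along a 3-gon: merge 3 vertices and 3 edges, delete both glued faces → V=16, E=31, F=17.
Attach an octagonal pyramid (V=9, E=16, F=9) along a 3-gon: merge 3 vertices and 3 edges, delete both glued faces → V=22, E=44, F=24.
Check: V − E + F = 22 − 44 + 24 = 2.

22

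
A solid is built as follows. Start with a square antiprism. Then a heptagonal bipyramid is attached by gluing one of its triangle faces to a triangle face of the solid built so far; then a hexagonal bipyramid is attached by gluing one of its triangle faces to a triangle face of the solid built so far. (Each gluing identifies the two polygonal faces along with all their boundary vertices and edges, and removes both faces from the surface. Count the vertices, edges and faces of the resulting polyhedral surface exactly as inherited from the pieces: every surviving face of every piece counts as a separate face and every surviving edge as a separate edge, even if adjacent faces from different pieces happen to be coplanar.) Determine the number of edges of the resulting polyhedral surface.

49

A square antiprism: V=8, E=16, F=10.
Attach a heptagonal bipyramid (V=9, E=21, F=14) along a 3-gon: merge 3 vertices and 3 edges, delete both glued faces → V=14, E=34, F=22.
Attach a hexagonal bipyramid (V=8, E=18, F=12) along a 3-gon: merge 3 vertices and 3 edges, delete both glued faces → V=19, E=49, F=32.
Check: V − E + F = 19 − 49 + 32 = 2.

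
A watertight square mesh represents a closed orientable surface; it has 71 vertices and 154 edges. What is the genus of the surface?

Every face is a square and each edge borders two faces, so 4F = 2·154, giving F = 77.
χ = V − E + F = 71 − 154 + 77 = -6.
For a closed orientable surface χ = 2 − 2g, so g = (2 − (-6))/2 = 4.

4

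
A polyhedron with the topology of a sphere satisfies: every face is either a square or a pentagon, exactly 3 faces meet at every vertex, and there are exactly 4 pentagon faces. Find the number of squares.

Let x be the number of squares; then F = 4 + x.
Edge–face incidences: 2E = 5·4 + 4·x = 20 + 4x.
Every vertex has degree 3, so 3V = 2E.
Euler: V − E + F = 2 ⇒ (2E)/3 − E + (4 + x) = 2.
Multiply by 6: 2·(2E) − 3·(2E) + 6·(4 + x) = 12, i.e. 24 + 6x − (20 + 4x) = 12.
Collecting terms: 2x + 4 = 12, so 2x = 8, so x = 4.
Then 2E = 20 + 4·4 = 36, so E = 18, V = 2E/3 = 12, F = 4 + 4 = 8.

4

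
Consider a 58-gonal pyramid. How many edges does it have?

A pyramid on an n-gon base has one n-gon and n triangles: V = 58 + 1 = 59, E = 2·58 = 116, F = 58 + 1 = 59.

116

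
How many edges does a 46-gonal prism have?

A prism on an n-gon has two n-gon bases and n rectangular sides: V = 2·46 = 92, E = 3·46 = 138, F = 46 + 2 = 48.

138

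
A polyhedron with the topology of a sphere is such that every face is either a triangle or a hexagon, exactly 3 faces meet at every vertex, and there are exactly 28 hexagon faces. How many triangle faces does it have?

Let x be the number of triangles; then F = 28 + x.
Edge–face incidences: 2E = 6·28 + 3·x = 168 + 3x.
Every vertex has degree 3, so 3V = 2E.
Euler: V − E + F = 2 ⇒ (2E)/3 − E + (28 + x) = 2.
Multiply by 6: 2·(2E) − 3·(2E) + 6·(28 + x) = 12, i.e. 168 + 6x − (168 + 3x) = 12.
Collecting terms: 3x = 12, so x = 4.
Then 2E = 168 + 3·4 = 180, so E = 90, V = 2E/3 = 60, F = 28 + 4 = 32.

4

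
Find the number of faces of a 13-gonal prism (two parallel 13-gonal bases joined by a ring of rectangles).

15

A prism on an n-gon has two n-gon bases and n rectangular sides: V = 2·13 = 26, E = 3·13 = 39, F = 13 + 2 = 15.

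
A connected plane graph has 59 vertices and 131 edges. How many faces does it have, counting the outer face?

74

Euler's formula for a connected plane graph: V − E + F = 2, so F = 2 − 59 + 131 = 74.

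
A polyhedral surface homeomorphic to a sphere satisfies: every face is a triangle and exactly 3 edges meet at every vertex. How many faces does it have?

Each face has 3 edges and each edge borders two faces, so 2E = 3F.
Each vertex has degree 3, so 3V = 2E and hence V = 3F/3.
Euler: V − E + F = 2 ⇒ (3F/3) − (3F/2) + F = 2.
Multiply by 6: (6 − 9 + 6)F = 12, i.e. 3F = 12.
So F = 4, E = 3·4/2 = 6, V = 3·4/3 = 4.

4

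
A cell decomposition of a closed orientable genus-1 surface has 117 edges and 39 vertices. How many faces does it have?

78

For a closed orientable surface of genus 1, χ = 2 − 2·1 = 0.
F = 0 − V + E = 0 − 39 + 117 = 78.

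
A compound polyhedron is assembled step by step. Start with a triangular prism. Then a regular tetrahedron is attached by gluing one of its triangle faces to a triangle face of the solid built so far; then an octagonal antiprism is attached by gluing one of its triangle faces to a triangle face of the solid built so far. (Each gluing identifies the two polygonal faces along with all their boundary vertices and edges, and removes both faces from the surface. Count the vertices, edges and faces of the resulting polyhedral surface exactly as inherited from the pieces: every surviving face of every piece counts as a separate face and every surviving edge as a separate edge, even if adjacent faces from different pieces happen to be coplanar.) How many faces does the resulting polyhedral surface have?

A triangular prism: V=6, E=9, F=5.
Attach a regular tetrahedron (V=4, E=6, F=4) along a 3-gon: merge 3 vertices and 3 edges, delete both glued faces → V=7, E=12, F=7.
Attach an octagonal antiprism (V=16, E=32, F=18) along a 3-gon: merge 3 vertices and 3 edges, delete both glued faces → V=20, E=41, F=23.
Check: V − E + F = 20 − 41 + 23 = 2.

23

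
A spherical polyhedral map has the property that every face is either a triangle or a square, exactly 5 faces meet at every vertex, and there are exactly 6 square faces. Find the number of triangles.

32

Let x be the number of triangles; then F = 6 + x.
Edge–face incidences: 2E = 4·6 + 3·x = 24 + 3x.
Every vertex has degree 5, so 5V = 2E.
Euler: V − E + F = 2 ⇒ (2E)/5 − E + (6 + x) = 2.
Multiply by 10: 2·(2E) − 5·(2E) + 10·(6 + x) = 20, i.e. 60 + 10x − 3·(24 + 3x) = 20.
Collecting terms: x − 12 = 20, so x = 32.
Then 2E = 24 + 3·32 = 120, so E = 60, V = 2E/5 = 24, F = 6 + 32 = 38.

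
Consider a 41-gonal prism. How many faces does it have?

43

A prism on an n-gon has two n-gon bases and n rectangular sides: V = 2·41 = 82, E = 3·41 = 123, F = 41 + 2 = 43.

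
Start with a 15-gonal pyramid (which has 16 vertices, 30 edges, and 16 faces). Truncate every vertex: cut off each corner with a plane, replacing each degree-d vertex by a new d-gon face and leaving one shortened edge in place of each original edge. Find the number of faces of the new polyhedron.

Truncation replaces each original edge-end by a new vertex, so V′ = 2E = 60.
Each original edge survives, and each old vertex of degree d contributes d new edges; summing degrees gives Σd = 2E, so E′ = E + 2E = 3E = 90.
Each original face survives and each original vertex becomes one new face: F′ = F + V = 32.

32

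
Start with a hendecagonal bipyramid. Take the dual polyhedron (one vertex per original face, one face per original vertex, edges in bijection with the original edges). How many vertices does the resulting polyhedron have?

The base solid has V = 13, E = 33, F = 22.
The dual swaps V and F and preserves E: V′ = F = 22, E′ = E = 33, F′ = V = 13.

22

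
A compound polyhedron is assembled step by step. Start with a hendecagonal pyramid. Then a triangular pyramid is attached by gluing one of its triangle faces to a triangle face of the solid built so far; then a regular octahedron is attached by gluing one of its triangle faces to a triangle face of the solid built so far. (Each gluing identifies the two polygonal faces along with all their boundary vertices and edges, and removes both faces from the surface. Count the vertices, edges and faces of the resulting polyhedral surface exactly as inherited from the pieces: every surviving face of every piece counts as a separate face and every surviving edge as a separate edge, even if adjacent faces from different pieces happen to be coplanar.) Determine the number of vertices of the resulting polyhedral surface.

16

A hendecagonal pyramid: V=12, E=22, F=12.
Attach a triangular pyramid (V=4, E=6, F=4) along a 3-gon: merge 3 vertices and 3 edges, delete both glued faces → V=13, E=25, F=14.
Attach a regular octahedron (V=6, E=12, F=8) along a 3-gon: merge 3 vertices and 3 edges, delete both glued faces → V=16, E=34, F=20.
Check: V − E + F = 16 − 34 + 20 = 2.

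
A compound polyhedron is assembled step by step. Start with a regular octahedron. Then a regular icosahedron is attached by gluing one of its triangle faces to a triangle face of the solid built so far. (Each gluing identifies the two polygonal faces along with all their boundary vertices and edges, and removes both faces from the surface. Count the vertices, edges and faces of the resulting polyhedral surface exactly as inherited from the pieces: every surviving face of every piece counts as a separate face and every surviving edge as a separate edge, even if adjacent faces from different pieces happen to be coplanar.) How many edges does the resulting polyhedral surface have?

A regular octahedron: V=6, E=12, F=8.
Attach a regular icosahedron (V=12, E=30, F=20) along a 3-gon: merge 3 vertices and 3 edges, delete both glued faces → V=15, E=39, F=26.
Check: V − E + F = 15 − 39 + 26 = 2.

39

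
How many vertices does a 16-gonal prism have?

A prism on an n-gon has two n-gon bases and n rectangular sides: V = 2·16 = 32, E = 3·16 = 48, F = 16 + 2 = 18.
Check: V − E + F = 32 − 48 + 18 = 2.

32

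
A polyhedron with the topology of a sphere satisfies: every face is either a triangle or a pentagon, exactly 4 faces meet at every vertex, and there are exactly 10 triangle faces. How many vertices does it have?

10

Let x be the number of pentagons; then F = 10 + x.
Edge–face incidences: 2E = 3·10 + 5·x = 30 + 5x.
Every vertex has degree 4, so 4V = 2E.
Euler: V − E + F = 2 ⇒ (2E)/4 − E + (10 + x) = 2.
Multiply by 8: 2·(2E) − 4·(2E) + 8·(10 + x) = 16, i.e. 80 + 8x − 2·(30 + 5x) = 16.
Collecting terms: −2x + 20 = 16, so −2x = −4, so x = 2.
Then 2E = 30 + 5·2 = 40, so E = 20, V = 2E/4 = 10, F = 10 + 2 = 12.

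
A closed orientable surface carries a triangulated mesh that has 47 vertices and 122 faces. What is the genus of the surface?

Every face is a triangle, so 2E = 3·122 = 366, giving E = 183.
χ = V − E + F = 47 − 183 + 122 = -14.
For a closed orientable surface χ = 2 − 2g, so g = (2 − (-14))/2 = 8.

8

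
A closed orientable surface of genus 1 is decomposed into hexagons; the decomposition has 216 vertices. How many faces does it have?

χ = 2 − 2·1 = 0, and every face is a hexagon so 6F = 2E.
V − E + F = 0 with E = 6F/2 gives 216 − (6/2 − 1)·F = 0, so F = 108 and E = 324.

108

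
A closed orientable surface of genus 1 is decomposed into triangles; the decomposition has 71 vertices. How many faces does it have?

χ = 2 − 2·1 = 0, and every face is a triangle so 3F = 2E.
V − E + F = 0 with E = 3F/2 gives 71 − (3/2 − 1)·F = 0, so F = 142 and E = 213.

142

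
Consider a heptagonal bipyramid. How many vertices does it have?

9

A bipyramid over an n-gon has 2n triangular faces and n + 2 vertices: V = 7 + 2 = 9, E = 3·7 = 21, F = 2·7 = 14.
Check: V − E + F = 9 − 21 + 14 = 2.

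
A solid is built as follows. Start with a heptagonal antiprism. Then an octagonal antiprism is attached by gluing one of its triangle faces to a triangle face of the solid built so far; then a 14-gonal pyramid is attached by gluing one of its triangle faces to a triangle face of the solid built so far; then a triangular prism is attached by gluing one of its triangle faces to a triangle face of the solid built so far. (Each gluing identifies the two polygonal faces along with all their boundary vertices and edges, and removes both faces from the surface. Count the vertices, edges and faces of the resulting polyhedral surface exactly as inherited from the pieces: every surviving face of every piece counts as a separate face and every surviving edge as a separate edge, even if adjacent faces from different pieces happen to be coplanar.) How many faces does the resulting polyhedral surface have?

A heptagonal antiprism: V=14, E=28, F=16.
Attach an octagonal antiprism (V=16, E=32, F=18) along a 3-gon: merge 3 vertices and 3 edges, delete both glued faces → V=27, E=57, F=32.
Attach a 14-gonal pyramid (V=15, E=28, F=15) along a 3-gon: merge 3 vertices and 3 edges, delete both glued faces → V=39, E=82, F=45.
Attach a triangular prism (V=6, E=9, F=5) along a 3-gon: merge 3 vertices and 3 edges, delete both glued faces → V=42, E=88, F=48.
Check: V − E + F = 42 − 88 + 48 = 2.

48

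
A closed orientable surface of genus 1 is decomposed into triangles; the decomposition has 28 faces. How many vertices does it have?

χ = 2 − 2·1 = 0, and every face is a triangle so 3F = 2E.
E = 3·28/2 = 42. Then V = 0 + E − F = 0 + 42 − 28 = 14.

14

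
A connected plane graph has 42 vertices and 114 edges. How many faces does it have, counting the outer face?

Euler's formula for a connected plane graph: V − E + F = 2, so F = 2 − 42 + 114 = 74.

74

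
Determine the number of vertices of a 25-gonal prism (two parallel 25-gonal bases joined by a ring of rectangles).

50

A prism on an n-gon has two n-gon bases and n rectangular sides: V = 2·25 = 50, E = 3·25 = 75, F = 25 + 2 = 27.
Check: V − E + F = 50 − 75 + 27 = 2.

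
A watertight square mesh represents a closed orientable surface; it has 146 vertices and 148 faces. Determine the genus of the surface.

2

Every face is a square, so 2E = 4·148 = 592, giving E = 296.
χ = V − E + F = 146 − 296 + 148 = -2.
For a closed orientable surface χ = 2 − 2g, so g = (2 − (-2))/2 = 2.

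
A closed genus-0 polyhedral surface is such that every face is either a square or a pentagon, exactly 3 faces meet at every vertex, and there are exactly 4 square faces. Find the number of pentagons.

Let x be the number of pentagons; then F = 4 + x.
Edge–face incidences: 2E = 4·4 + 5·x = 16 + 5x.
Every vertex has degree 3, so 3V = 2E.
Euler: V − E + F = 2 ⇒ (2E)/3 − E + (4 + x) = 2.
Multiply by 6: 2·(2E) − 3·(2E) + 6·(4 + x) = 12, i.e. 24 + 6x − (16 + 5x) = 12.
Collecting terms: x + 8 = 12, so x = 4.
Then 2E = 16 + 5·4 = 36, so E = 18, V = 2E/3 = 12, F = 4 + 4 = 8.

4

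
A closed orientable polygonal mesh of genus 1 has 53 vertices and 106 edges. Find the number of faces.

53

For a closed orientable surface of genus 1, χ = 2 − 2·1 = 0.
F = 0 − V + E = 0 − 53 + 106 = 53.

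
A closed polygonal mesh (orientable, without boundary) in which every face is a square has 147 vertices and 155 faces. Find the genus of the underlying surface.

Every face is a square, so 2E = 4·155 = 620, giving E = 310.
χ = V − E + F = 147 − 310 + 155 = -8.
For a closed orientable surface χ = 2 − 2g, so g = (2 − (-8))/2 = 5.

5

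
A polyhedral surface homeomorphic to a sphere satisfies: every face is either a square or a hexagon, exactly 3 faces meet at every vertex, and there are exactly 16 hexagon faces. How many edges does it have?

Let x be the number of squares; then F = 16 + x.
Edge–face incidences: 2E = 6·16 + 4·x = 96 + 4x.
Every vertex has degree 3, so 3V = 2E.
Euler: V − E + F = 2 ⇒ (2E)/3 − E + (16 + x) = 2.
Multiply by 6: 2·(2E) − 3·(2E) + 6·(16 + x) = 12, i.e. 96 + 6x − (96 + 4x) = 12.
Collecting terms: 2x = 12, so x = 6.
Then 2E = 96 + 4·6 = 120, so E = 60, V = 2E/3 = 40, F = 16 + 6 = 22.

60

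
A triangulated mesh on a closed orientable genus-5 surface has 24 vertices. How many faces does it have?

64

χ = 2 − 2·5 = -8, and every face is a triangle so 3F = 2E.
V − E + F = -8 with E = 3F/2 gives 24 − (3/2 − 1)·F = -8, so F = 64 and E = 96.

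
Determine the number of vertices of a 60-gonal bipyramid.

A bipyramid over an n-gon has 2n triangular faces and n + 2 vertices: V = 60 + 2 = 62, E = 3·60 = 180, F = 2·60 = 120.

62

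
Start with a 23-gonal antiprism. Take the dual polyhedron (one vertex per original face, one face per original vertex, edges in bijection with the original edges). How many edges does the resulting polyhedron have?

92

The base solid has V = 46, E = 92, F = 48.
The dual swaps V and F and preserves E: V′ = F = 48, E′ = E = 92, F′ = V = 46.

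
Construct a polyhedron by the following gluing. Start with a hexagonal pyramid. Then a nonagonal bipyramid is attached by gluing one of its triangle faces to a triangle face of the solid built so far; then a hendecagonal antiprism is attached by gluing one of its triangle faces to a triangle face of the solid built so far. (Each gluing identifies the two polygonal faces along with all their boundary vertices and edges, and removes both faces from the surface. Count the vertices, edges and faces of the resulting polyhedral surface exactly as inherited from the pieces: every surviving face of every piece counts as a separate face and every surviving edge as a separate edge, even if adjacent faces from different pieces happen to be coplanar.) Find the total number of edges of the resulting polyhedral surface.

77

A hexagonal pyramid: V=7, E=12, F=7.
Attach a nonagonal bipyramid (V=11, E=27, F=18) along a 3-gon: merge 3 vertices and 3 edges, delete both glued faces → V=15, E=36, F=23.
Attach a hendecagonal antiprism (V=22, E=44, F=24) along a 3-gon: merge 3 vertices and 3 edges, delete both glued faces → V=34, E=77, F=45.
Check: V − E + F = 34 − 77 + 45 = 2.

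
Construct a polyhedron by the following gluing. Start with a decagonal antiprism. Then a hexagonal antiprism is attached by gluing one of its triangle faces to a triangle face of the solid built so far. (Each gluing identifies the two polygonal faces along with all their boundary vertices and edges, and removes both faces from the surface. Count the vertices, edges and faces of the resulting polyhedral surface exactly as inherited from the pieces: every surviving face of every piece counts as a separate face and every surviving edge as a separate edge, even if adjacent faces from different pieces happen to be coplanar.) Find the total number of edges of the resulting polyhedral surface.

A decagonal antiprism: V=20, E=40, F=22.
Attach a hexagonal antiprism (V=12, E=24, F=14) along a 3-gon: merge 3 vertices and 3 edges, delete both glued faces → V=29, E=61, F=34.
Check: V − E + F = 29 − 61 + 34 = 2.

61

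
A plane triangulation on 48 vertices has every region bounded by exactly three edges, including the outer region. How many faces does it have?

92

In a plane triangulation 3F = 2E and V − E + F = 2, so F = 2V − 4 = 2·48 − 4 = 92.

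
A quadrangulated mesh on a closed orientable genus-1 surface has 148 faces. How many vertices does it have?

χ = 2 − 2·1 = 0, and every face is a square so 4F = 2E.
E = 4·148/2 = 296. Then V = 0 + E − F = 0 + 296 − 148 = 148.

148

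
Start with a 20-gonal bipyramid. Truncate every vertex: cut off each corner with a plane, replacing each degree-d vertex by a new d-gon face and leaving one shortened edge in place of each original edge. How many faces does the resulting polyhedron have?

The base solid has V = 22, E = 60, F = 40.
Truncation replaces each original edge-end by a new vertex, so V′ = 2E = 120.
Each original edge survives, and each old vertex of degree d contributes d new edges; summing degrees gives Σd = 2E, so E′ = E + 2E = 3E = 180.
Each original face survives and each original vertex becomes one new face: F′ = F + V = 62.

62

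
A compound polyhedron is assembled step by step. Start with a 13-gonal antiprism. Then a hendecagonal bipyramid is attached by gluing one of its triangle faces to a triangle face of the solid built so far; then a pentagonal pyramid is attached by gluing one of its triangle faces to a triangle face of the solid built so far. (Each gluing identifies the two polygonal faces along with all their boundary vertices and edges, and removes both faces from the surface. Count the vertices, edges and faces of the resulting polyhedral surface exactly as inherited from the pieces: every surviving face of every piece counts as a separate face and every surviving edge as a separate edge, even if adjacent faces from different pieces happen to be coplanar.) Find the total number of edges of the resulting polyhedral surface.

A 13-gonal antiprism: V=26, E=52, F=28.
Attach a hendecagonal bipyramid (V=13, E=33, F=22) along a 3-gon: merge 3 vertices and 3 edges, delete both glued faces → V=36, E=82, F=48.
Attach a pentagonal pyramid (V=6, E=10, F=6) along a 3-gon: merge 3 vertices and 3 edges, delete both glued faces → V=39, E=89, F=52.
Check: V − E + F = 39 − 89 + 52 = 2.

89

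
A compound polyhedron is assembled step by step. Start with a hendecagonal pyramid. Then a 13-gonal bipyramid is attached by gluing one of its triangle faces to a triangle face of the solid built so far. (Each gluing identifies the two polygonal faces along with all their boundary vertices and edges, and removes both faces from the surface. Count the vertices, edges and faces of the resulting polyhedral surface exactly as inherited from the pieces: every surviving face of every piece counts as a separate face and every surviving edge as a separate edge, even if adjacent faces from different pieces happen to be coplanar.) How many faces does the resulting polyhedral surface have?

A hendecagonal pyramid: V=12, E=22, F=12.
Attach a 13-gonal bipyramid (V=15, E=39, F=26) along a 3-gon: merge 3 vertices and 3 edges, delete both glued faces → V=24, E=58, F=36.
Check: V − E + F = 24 − 58 + 36 = 2.

36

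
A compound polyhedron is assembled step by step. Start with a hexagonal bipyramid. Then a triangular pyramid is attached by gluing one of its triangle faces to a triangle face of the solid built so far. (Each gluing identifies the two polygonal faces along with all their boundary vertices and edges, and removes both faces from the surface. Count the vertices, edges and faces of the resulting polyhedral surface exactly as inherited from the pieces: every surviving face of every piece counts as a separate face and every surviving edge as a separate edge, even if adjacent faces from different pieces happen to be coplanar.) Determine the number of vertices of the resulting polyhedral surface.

A hexagonal bipyramid: V=8, E=18, F=12.
Attach a triangular pyramid (V=4, E=6, F=4) along a 3-gon: merge 3 vertices and 3 edges, delete both glued faces → V=9, E=21, F=14.
Check: V − E + F = 9 − 21 + 14 = 2.

9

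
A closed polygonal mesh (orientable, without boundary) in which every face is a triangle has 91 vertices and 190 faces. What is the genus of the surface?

Every face is a triangle, so 2E = 3·190 = 570, giving E = 285.
χ = V − E + F = 91 − 285 + 190 = -4.
For a closed orientable surface χ = 2 − 2g, so g = (2 − (-4))/2 = 3.

3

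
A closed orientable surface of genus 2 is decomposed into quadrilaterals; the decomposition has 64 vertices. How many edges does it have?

132

χ = 2 − 2·2 = -2, and every face is a square so 4F = 2E.
V − E + F = -2 with E = 4F/2 gives 64 − (4/2 − 1)·F = -2, so F = 66 and E = 132.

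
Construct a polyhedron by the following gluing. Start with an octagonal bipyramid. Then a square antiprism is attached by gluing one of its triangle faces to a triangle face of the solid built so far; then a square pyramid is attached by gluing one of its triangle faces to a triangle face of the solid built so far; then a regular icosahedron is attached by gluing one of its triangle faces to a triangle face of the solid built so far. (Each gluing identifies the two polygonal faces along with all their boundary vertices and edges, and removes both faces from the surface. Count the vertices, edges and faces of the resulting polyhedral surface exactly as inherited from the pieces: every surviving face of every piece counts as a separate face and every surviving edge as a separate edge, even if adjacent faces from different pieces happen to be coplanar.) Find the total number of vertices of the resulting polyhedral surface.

26

An octagonal bipyramid: V=10, E=24, F=16.
Attach a square antiprism (V=8, E=16, F=10) along a 3-gon: merge 3 vertices and 3 edges, delete both glued faces → V=15, E=37, F=24.
Attach a square pyramid (V=5, E=8, F=5) along a 3-gon: merge 3 vertices and 3 edges, delete both glued faces → V=17, E=42, F=27.
Attach a regular icosahedron (V=12, E=30, F=20) along a 3-gon: merge 3 vertices and 3 edges, delete both glued faces → V=26, E=69, F=45.
Check: V − E + F = 26 − 69 + 45 = 2.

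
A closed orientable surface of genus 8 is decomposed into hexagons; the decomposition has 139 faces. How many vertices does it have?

264

χ = 2 − 2·8 = -14, and every face is a hexagon so 6F = 2E.
E = 6·139/2 = 417. Then V = -14 + E − F = -14 + 417 − 139 = 264.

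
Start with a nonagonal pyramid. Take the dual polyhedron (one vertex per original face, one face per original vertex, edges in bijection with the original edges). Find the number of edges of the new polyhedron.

18

The base solid has V = 10, E = 18, F = 10.
The dual swaps V and F and preserves E: V′ = F = 10, E′ = E = 18, F′ = V = 10.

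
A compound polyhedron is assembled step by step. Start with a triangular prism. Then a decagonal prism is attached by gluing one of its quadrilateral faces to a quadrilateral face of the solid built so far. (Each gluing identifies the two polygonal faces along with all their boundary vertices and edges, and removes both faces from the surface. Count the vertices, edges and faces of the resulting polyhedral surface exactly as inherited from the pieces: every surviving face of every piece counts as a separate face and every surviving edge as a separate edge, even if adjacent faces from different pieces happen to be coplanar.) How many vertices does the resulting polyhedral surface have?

A triangular prism: V=6, E=9, F=5.
Attach a decagonal prism (V=20, E=30, F=12) along a 4-gon: merge 4 vertices and 4 edges, delete both glued faces → V=22, E=35, F=15.
Check: V − E + F = 22 − 35 + 15 = 2.

22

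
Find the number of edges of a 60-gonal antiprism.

An antiprism on an n-gon has two n-gon caps and 2n triangles: V = 2·60 = 120, E = 4·60 = 240, F = 2·60 + 2 = 122.

240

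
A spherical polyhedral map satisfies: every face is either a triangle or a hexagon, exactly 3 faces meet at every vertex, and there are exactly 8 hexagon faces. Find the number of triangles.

4

Let x be the number of triangles; then F = 8 + x.
Edge–face incidences: 2E = 6·8 + 3·x = 48 + 3x.
Every vertex has degree 3, so 3V = 2E.
Euler: V − E + F = 2 ⇒ (2E)/3 − E + (8 + x) = 2.
Multiply by 6: 2·(2E) − 3·(2E) + 6·(8 + x) = 12, i.e. 48 + 6x − (48 + 3x) = 12.
Collecting terms: 3x = 12, so x = 4.
Then 2E = 48 + 3·4 = 60, so E = 30, V = 2E/3 = 20, F = 8 + 4 = 12.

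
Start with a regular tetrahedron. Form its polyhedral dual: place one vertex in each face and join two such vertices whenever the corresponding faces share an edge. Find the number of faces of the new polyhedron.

4

The base solid has V = 4, E = 6, F = 4.
The dual swaps V and F and preserves E: V′ = F = 4, E′ = E = 6, F′ = V = 4.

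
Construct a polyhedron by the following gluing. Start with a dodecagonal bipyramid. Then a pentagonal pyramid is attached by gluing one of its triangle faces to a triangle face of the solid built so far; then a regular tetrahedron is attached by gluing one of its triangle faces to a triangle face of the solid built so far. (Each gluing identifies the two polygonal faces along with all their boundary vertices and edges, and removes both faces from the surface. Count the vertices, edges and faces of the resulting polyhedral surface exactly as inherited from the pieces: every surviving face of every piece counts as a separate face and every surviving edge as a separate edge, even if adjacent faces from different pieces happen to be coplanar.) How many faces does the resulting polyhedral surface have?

30

A dodecagonal bipyramid: V=14, E=36, F=24.
Attach a pentagonal pyramid (V=6, E=10, F=6) along a 3-gon: merge 3 vertices and 3 edges, delete both glued faces → V=17, E=43, F=28.
Attach a regular tetrahedron (V=4, E=6, F=4) along a 3-gon: merge 3 vertices and 3 edges, delete both glued faces → V=18, E=46, F=30.
Check: V − E + F = 18 − 46 + 30 = 2.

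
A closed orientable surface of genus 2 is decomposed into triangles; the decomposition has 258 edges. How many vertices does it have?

84

χ = 2 − 2·2 = -2, and every face is a triangle so 3F = 2E.
F = 2E/3 = 172. Then V = -2 + E − F = -2 + 258 − 172 = 84.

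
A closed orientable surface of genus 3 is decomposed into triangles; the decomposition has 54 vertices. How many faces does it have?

χ = 2 − 2·3 = -4, and every face is a triangle so 3F = 2E.
V − E + F = -4 with E = 3F/2 gives 54 − (3/2 − 1)·F = -4, so F = 116 and E = 174.

116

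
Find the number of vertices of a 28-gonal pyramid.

A pyramid on an n-gon base has one n-gon and n triangles: V = 28 + 1 = 29, E = 2·28 = 56, F = 28 + 1 = 29.

29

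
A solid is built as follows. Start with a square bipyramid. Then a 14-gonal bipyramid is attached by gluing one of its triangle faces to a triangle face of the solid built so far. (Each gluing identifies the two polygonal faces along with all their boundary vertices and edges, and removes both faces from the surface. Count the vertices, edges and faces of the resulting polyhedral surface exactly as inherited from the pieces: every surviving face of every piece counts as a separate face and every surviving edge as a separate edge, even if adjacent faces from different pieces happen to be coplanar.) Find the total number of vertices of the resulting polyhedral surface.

19

A square bipyramid: V=6, E=12, F=8.
Attach a 14-gonal bipyramid (V=16, E=42, F=28) along a 3-gon: merge 3 vertices and 3 edges, delete both glued faces → V=19, E=51, F=34.
Check: V − E + F = 19 − 51 + 34 = 2.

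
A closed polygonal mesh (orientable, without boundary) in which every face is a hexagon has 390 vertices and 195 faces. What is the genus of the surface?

1

Every face is a hexagon, so 2E = 6·195 = 1170, giving E = 585.
χ = V − E + F = 390 − 585 + 195 = 0.
For a closed orientable surface χ = 2 − 2g, so g = (2 − (0))/2 = 1.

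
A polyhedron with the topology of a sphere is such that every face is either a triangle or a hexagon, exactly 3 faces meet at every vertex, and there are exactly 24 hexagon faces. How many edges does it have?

78

Let x be the number of triangles; then F = 24 + x.
Edge–face incidences: 2E = 6·24 + 3·x = 144 + 3x.
Every vertex has degree 3, so 3V = 2E.
Euler: V − E + F = 2 ⇒ (2E)/3 − E + (24 + x) = 2.
Multiply by 6: 2·(2E) − 3·(2E) + 6·(24 + x) = 12, i.e. 144 + 6x − (144 + 3x) = 12.
Collecting terms: 3x = 12, so x = 4.
Then 2E = 144 + 3·4 = 156, so E = 78, V = 2E/3 = 52, F = 24 + 4 = 28.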